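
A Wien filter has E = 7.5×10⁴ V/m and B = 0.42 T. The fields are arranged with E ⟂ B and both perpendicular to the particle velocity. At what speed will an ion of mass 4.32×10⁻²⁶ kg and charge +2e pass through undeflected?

v = 1.8×10⁵ m/s

For undeflected motion the electric and magnetic forces balance: qE = qvB.
v = E/B = 7.5×10⁴/0.42 = 1.8×10⁵ m/s.
The result is independent of the particle's charge and mass.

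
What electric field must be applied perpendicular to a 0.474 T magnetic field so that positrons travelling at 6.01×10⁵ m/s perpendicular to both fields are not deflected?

E = 2.85×10⁵ V/m

For straight-line motion qE = qvB, so E = vB.
E = 6.01×10⁵ × 0.474 = 2.85×10⁵ V/m.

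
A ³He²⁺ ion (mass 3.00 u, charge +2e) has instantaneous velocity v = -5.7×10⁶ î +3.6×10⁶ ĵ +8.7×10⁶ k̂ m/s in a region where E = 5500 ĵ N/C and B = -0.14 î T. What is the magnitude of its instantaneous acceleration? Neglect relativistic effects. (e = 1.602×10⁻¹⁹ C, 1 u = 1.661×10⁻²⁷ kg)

|a| ≈ 8.44×10¹³ m/s²

v×B = (0, -1.22×10⁶, 5.04×10⁵) N/C.
E + v×B = (0, -1.21×10⁶, 5.04×10⁵) N/C.
F = q(E + v×B) = (3.204×10⁻¹⁹ C)·(0, -1.21×10⁶, 5.04×10⁵) = (0, -3.88×10⁻¹³, 1.61×10⁻¹³) N.
|a| = |F|/m = 4.207×10⁻¹³/4.983×10⁻²⁷ ≈ 8.44×10¹³ m/s².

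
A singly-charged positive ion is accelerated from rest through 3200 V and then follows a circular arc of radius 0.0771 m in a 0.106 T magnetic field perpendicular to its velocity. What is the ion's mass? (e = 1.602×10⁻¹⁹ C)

Combine |q|V = ½mv² and r = mv/(|q|B): eliminate v to get m = qB²r²/(2V).
m = (1.602×10⁻¹⁹)(0.106)²(0.0771)²/(2·3200) ≈ 1.67×10⁻²⁷ kg.

m ≈ 1.67×10⁻²⁷ kg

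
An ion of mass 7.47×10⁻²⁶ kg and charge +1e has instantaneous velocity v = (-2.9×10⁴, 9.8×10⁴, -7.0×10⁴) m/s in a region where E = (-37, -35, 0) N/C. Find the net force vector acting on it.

Only an electric field acts, so F = qE = (1.602×10⁻¹⁹ C)·(-37.0, -35.0, 0) = (-5.93×10⁻¹⁸, -5.61×10⁻¹⁸, 0) N.

F ≈ (-5.93×10⁻¹⁸, -5.61×10⁻¹⁸, 0) N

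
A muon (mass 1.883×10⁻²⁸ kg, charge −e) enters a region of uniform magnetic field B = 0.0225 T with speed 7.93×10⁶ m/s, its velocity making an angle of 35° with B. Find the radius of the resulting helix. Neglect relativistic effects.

v⊥ = v sinθ = 7.93×10⁶·sin35° ≈ 4.548×10⁶ m/s.
r = m v⊥/(|q|B) = (1.883×10⁻²⁸)(4.548×10⁶)/((1.602×10⁻¹⁹)(0.0225)) ≈ 0.238 m.

r ≈ 0.238 m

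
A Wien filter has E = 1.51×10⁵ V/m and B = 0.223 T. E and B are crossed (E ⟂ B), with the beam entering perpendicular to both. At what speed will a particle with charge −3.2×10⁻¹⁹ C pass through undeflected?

For undeflected motion the electric and magnetic forces balance: qE = qvB.
v = E/B = 1.51×10⁵/0.223 = 6.77×10⁵ m/s.

v = 6.77×10⁵ m/s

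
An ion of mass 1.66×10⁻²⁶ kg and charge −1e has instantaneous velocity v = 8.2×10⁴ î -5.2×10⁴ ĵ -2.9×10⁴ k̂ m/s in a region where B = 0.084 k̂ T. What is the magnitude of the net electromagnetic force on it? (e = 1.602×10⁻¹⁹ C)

v×B = (-4370, -6890, 0) N/C.
F = q v×B = (−1.602×10⁻¹⁹ C)·(-4370, -6890, 0) = (7.00×10⁻¹⁶, 1.10×10⁻¹⁵, 0) N.
|F| = 1.31×10⁻¹⁵ N.

|F| ≈ 1.31×10⁻¹⁵ N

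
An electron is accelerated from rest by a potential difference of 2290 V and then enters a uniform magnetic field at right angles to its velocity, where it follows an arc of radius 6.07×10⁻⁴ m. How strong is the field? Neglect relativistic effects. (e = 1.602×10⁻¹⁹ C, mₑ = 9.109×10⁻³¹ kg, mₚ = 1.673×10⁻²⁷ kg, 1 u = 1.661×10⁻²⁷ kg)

B ≈ 0.266 T

v = √(2|q|V/m) = √(2·1.602×10⁻¹⁹·2290/9.109×10⁻³¹) ≈ 2.838×10⁷ m/s.
B = mv/(|q|r) = (9.109×10⁻³¹)(2.838×10⁷)/((1.602×10⁻¹⁹)(6.07×10⁻⁴)) ≈ 0.266 T.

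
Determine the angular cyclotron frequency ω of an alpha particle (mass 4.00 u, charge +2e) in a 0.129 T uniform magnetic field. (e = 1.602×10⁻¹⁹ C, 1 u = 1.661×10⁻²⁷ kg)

ω ≈ 6.22×10⁶ rad/s

ω = |q|B/m.
ω = (3.204×10⁻¹⁹)(0.129)/6.644×10⁻²⁷ ≈ 6.22×10⁶ rad/s.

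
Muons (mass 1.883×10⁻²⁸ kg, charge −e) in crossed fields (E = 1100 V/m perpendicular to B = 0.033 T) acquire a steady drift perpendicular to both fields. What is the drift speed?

v_d ≈ 3.3×10⁴ m/s

The E×B drift speed is v_d = E/B.
v_d = 1100/0.033 = 3.3×10⁴ m/s.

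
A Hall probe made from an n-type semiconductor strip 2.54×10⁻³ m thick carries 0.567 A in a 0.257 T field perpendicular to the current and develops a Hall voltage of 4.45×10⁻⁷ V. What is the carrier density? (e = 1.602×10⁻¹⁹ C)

From V_H = IB/(n e t), n = IB/(V_H e t).
n = (0.567)(0.257)/((4.45×10⁻⁷)(1.602×10⁻¹⁹)(2.54×10⁻³)) ≈ 8.05×10²⁶ m⁻³.

n ≈ 8.05×10²⁶ m⁻³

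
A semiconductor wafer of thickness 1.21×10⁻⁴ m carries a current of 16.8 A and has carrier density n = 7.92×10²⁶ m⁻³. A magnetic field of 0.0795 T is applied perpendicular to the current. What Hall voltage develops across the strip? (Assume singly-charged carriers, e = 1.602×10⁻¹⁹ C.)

V_H = IB/(n e t).
V_H = (16.8)(0.0795)/((7.92×10²⁶)(1.602×10⁻¹⁹)(1.21×10⁻⁴)) ≈ 8.70×10⁻⁵ V.

V_H ≈ 8.70×10⁻⁵ V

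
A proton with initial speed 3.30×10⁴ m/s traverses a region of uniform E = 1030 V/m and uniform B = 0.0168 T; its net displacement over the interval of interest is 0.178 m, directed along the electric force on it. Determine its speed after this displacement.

B does no work; ΔKE = |q|E d.
½mv_f² = ½mv₀² + |q|Ed = ½(1.673×10⁻²⁷)(3.30×10⁴)² + (1.602×10⁻¹⁹)(1030)(0.178) ≈ 9.109×10⁻¹⁹ J + 2.937×10⁻¹⁷ J ≈ 3.028×10⁻¹⁷ J.
v_f = √(2·3.028×10⁻¹⁷/1.673×10⁻²⁷) ≈ 1.90×10⁵ m/s.

v_f ≈ 1.90×10⁵ m/s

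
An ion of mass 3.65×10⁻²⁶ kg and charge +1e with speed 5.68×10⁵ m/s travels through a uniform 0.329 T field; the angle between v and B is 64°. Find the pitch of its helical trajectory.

v∥ = v cosθ = 5.68×10⁵·cos64° ≈ 2.490×10⁵ m/s.
T = 2πm/(|q|B) = 2π(3.65×10⁻²⁶)/((1.602×10⁻¹⁹)(0.329)) ≈ 4.351×10⁻⁶ s.
pitch = v∥ T = (2.490×10⁵)(4.351×10⁻⁶) ≈ 1.08 m.

p ≈ 1.08 m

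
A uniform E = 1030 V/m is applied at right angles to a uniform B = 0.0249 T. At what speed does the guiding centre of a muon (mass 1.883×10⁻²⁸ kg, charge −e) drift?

v_d ≈ 4.14×10⁴ m/s

In crossed fields the guiding centre drifts at v_d = |E×B|/B² = E/B, independent of charge and mass.
v_d = 1030/0.0249 = 4.14×10⁴ m/s.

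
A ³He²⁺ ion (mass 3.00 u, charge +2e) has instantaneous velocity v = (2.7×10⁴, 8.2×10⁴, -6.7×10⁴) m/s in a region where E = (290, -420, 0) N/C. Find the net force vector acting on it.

Only an electric field acts, so F = qE = (3.204×10⁻¹⁹ C)·(290, -420, 0) = (9.29×10⁻¹⁷, -1.35×10⁻¹⁶, 0) N.

F ≈ (9.29×10⁻¹⁷, -1.35×10⁻¹⁶, 0) N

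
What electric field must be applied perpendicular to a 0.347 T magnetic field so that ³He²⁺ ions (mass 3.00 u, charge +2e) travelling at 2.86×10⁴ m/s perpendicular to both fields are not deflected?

For straight-line motion qE = qvB, so E = vB.
E = 2.86×10⁴ × 0.347 = 9920 V/m.

E = 9920 V/m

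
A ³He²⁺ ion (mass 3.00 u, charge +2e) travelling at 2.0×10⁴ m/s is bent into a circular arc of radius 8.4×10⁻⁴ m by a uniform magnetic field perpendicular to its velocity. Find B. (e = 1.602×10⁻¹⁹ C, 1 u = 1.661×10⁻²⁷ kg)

From |q|vB = mv²/r, B = mv/(|q|r).
B = (4.983×10⁻²⁷)(2.0×10⁴)/((3.204×10⁻¹⁹)(8.4×10⁻⁴)) ≈ 0.37 T.

B ≈ 0.37 T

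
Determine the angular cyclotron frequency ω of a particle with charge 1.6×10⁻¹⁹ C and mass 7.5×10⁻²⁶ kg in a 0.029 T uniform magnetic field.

ω ≈ 6.2×10⁴ rad/s

ω = |q|B/m.
ω = (1.6×10⁻¹⁹)(0.029)/7.5×10⁻²⁶ ≈ 6.2×10⁴ rad/s.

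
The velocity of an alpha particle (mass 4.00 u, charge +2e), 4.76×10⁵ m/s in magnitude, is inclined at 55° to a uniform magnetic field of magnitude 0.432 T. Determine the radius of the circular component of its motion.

r ≈ 0.0187 m

v⊥ = v sinθ = 4.76×10⁵·sin55° ≈ 3.899×10⁵ m/s.
r = m v⊥/(|q|B) = (6.644×10⁻²⁷)(3.899×10⁵)/((3.204×10⁻¹⁹)(0.432)) ≈ 0.0187 m.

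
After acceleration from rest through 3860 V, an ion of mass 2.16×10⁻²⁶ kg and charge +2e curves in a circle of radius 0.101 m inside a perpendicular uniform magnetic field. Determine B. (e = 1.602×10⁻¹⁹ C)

v = √(2|q|V/m) = √(2·3.204×10⁻¹⁹·3860/2.16×10⁻²⁶) ≈ 3.384×10⁵ m/s.
B = mv/(|q|r) = (2.16×10⁻²⁶)(3.384×10⁵)/((3.204×10⁻¹⁹)(0.101)) ≈ 0.226 T.

B ≈ 0.226 T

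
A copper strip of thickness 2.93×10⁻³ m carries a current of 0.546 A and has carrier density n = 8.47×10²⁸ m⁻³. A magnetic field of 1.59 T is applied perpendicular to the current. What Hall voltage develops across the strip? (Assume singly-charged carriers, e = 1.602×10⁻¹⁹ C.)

V_H ≈ 2.18×10⁻⁸ V

V_H = IB/(n e t).
V_H = (0.546)(1.59)/((8.47×10²⁸)(1.602×10⁻¹⁹)(2.93×10⁻³)) ≈ 2.18×10⁻⁸ V.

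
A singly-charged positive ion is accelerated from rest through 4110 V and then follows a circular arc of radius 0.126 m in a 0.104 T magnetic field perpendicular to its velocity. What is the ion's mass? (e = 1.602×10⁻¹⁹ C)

m ≈ 3.35×10⁻²⁷ kg

Combine |q|V = ½mv² and r = mv/(|q|B): eliminate v to get m = qB²r²/(2V).
m = (1.602×10⁻¹⁹)(0.104)²(0.126)²/(2·4110) ≈ 3.35×10⁻²⁷ kg.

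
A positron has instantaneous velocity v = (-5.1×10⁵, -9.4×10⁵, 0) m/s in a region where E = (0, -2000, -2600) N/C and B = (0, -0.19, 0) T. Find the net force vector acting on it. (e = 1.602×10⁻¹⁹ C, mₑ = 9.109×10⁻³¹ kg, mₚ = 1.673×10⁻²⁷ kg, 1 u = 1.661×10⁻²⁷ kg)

v×B = (0, 0, 9.69×10⁴) N/C.
E + v×B = (0, -2000, 9.43×10⁴) N/C.
F = q(E + v×B) = (1.602×10⁻¹⁹ C)·(0, -2000, 9.43×10⁴) = (0, -3.20×10⁻¹⁶, 1.51×10⁻¹⁴) N.

F ≈ (0, -3.20×10⁻¹⁶, 1.51×10⁻¹⁴) N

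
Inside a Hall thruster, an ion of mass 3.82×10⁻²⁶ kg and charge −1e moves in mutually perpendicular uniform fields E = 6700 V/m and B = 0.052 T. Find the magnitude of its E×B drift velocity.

The steady drift has the magnetic force balancing the electric force, so v_d = E/B.
v_d = 6700/0.052 = 1.3×10⁵ m/s.

v_d ≈ 1.3×10⁵ m/s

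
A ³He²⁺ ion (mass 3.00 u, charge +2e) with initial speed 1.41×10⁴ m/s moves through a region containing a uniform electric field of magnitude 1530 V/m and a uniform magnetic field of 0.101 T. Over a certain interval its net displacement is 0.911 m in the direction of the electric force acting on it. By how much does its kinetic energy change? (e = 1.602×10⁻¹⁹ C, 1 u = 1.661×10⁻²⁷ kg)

ΔKE ≈ 4.47×10⁻¹⁶ J

The magnetic force is always ⟂ v and does no work; only the electric force changes KE.
ΔKE = F_E · d = |q|E d = (3.204×10⁻¹⁹)(1530)(0.911) ≈ 4.47×10⁻¹⁶ J.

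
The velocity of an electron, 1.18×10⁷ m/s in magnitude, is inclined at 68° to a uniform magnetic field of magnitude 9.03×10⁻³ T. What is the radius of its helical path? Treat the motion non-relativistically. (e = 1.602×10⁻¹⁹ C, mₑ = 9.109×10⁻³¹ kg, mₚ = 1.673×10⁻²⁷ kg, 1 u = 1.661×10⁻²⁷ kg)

v⊥ = v sinθ = 1.18×10⁷·sin68° ≈ 1.094×10⁷ m/s.
r = m v⊥/(|q|B) = (9.109×10⁻³¹)(1.094×10⁷)/((1.602×10⁻¹⁹)(9.03×10⁻³)) ≈ 6.89×10⁻³ m.

r ≈ 6.89×10⁻³ m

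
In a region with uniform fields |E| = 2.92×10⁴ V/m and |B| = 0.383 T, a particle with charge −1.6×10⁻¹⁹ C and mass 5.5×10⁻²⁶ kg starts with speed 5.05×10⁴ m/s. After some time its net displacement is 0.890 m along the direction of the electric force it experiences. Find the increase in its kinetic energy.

The magnetic force is always ⟂ v and does no work; only the electric force changes KE.
ΔKE = F_E · d = |q|E d = (1.6×10⁻¹⁹)(2.92×10⁴)(0.890) ≈ 4.16×10⁻¹⁵ J.

ΔKE ≈ 4.16×10⁻¹⁵ J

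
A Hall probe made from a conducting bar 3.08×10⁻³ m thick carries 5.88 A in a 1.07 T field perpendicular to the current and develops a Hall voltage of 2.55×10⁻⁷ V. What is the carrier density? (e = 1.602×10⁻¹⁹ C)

n ≈ 5.00×10²⁸ m⁻³

From V_H = IB/(n e t), n = IB/(V_H e t).
n = (5.88)(1.07)/((2.55×10⁻⁷)(1.602×10⁻¹⁹)(3.08×10⁻³)) ≈ 5.00×10²⁸ m⁻³.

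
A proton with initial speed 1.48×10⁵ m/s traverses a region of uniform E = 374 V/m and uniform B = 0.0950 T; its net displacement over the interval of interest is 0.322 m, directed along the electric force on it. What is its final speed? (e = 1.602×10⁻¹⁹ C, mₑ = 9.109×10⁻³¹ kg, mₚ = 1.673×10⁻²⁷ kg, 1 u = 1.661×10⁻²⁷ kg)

v_f ≈ 2.12×10⁵ m/s

B does no work; ΔKE = |q|E d.
½mv_f² = ½mv₀² + |q|Ed = ½(1.673×10⁻²⁷)(1.48×10⁵)² + (1.602×10⁻¹⁹)(374)(0.322) ≈ 1.832×10⁻¹⁷ J + 1.929×10⁻¹⁷ J ≈ 3.762×10⁻¹⁷ J.
v_f = √(2·3.762×10⁻¹⁷/1.673×10⁻²⁷) ≈ 2.12×10⁵ m/s.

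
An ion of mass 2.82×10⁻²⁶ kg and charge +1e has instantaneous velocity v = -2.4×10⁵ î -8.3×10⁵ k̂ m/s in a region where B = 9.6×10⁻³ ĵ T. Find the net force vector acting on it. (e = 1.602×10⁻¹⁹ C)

F ≈ (1.28×10⁻¹⁵, 0, -3.69×10⁻¹⁶) N

v×B = (7970, 0, -2300) N/C.
F = q v×B = (1.602×10⁻¹⁹ C)·(7970, 0, -2300) = (1.28×10⁻¹⁵, 0, -3.69×10⁻¹⁶) N.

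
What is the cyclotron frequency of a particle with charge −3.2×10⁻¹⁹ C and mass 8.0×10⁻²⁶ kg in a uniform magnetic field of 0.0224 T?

f = |q|B/(2πm).
f = (3.2×10⁻¹⁹)(0.0224)/(2π·8.0×10⁻²⁶) ≈ 1.43×10⁴ Hz.

f ≈ 1.43×10⁴ Hz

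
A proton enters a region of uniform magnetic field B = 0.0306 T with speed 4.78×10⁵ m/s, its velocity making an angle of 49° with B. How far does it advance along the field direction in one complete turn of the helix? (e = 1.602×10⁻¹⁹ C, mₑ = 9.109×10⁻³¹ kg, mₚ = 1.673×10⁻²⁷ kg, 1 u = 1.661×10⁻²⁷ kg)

v∥ = v cosθ = 4.78×10⁵·cos49° ≈ 3.136×10⁵ m/s.
T = 2πm/(|q|B) = 2π(1.673×10⁻²⁷)/((1.602×10⁻¹⁹)(0.0306)) ≈ 2.144×10⁻⁶ s.
pitch = v∥ T = (3.136×10⁵)(2.144×10⁻⁶) ≈ 0.672 m.

p ≈ 0.672 m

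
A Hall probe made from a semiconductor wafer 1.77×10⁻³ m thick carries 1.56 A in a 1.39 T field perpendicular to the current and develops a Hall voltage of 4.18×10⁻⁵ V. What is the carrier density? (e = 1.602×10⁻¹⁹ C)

From V_H = IB/(n e t), n = IB/(V_H e t).
n = (1.56)(1.39)/((4.18×10⁻⁵)(1.602×10⁻¹⁹)(1.77×10⁻³)) ≈ 1.83×10²⁶ m⁻³.

n ≈ 1.83×10²⁶ m⁻³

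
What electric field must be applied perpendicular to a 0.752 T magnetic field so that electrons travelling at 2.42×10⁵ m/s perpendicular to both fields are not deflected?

For straight-line motion qE = qvB, so E = vB.
E = 2.42×10⁵ × 0.752 = 1.82×10⁵ V/m.

E = 1.82×10⁵ V/m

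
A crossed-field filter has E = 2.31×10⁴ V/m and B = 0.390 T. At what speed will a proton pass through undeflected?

Straight-line motion ⇒ electric and magnetic forces cancel, so E = vB.
v = E/B = 2.31×10⁴/0.390 = 5.92×10⁴ m/s.

v = 5.92×10⁴ m/s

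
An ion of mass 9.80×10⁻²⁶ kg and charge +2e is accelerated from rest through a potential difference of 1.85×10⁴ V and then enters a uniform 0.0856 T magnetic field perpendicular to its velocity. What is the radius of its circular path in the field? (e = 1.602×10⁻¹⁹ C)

Acceleration: |q|V = ½mv² ⇒ v = √(2|q|V/m) = √(2·3.204×10⁻¹⁹·1.85×10⁴/9.80×10⁻²⁶) ≈ 3.478×10⁵ m/s.
In the field: r = mv/(|q|B) = (9.80×10⁻²⁶)(3.478×10⁵)/((3.204×10⁻¹⁹)(0.0856)) ≈ 1.24 m.

r ≈ 1.24 m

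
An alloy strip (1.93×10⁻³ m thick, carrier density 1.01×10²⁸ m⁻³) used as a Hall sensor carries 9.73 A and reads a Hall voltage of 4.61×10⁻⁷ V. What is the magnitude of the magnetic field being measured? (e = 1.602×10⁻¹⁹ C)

From V_H = IB/(n e t), B = V_H n e t / I.
B = (4.61×10⁻⁷)(1.01×10²⁸)(1.602×10⁻¹⁹)(1.93×10⁻³)/9.73 ≈ 0.148 T.

B ≈ 0.148 T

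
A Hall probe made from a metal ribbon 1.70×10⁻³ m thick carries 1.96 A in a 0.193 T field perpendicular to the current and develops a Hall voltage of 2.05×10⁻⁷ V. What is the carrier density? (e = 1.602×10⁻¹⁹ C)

From V_H = IB/(n e t), n = IB/(V_H e t).
n = (1.96)(0.193)/((2.05×10⁻⁷)(1.602×10⁻¹⁹)(1.70×10⁻³)) ≈ 6.78×10²⁷ m⁻³.

n ≈ 6.78×10²⁷ m⁻³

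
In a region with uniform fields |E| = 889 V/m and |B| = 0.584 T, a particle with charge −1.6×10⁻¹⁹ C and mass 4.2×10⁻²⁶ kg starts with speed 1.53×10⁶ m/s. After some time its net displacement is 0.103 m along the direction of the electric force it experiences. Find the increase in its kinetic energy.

The magnetic force is always ⟂ v and does no work; only the electric force changes KE.
ΔKE = F_E · d = |q|E d = (1.6×10⁻¹⁹)(889)(0.103) ≈ 1.47×10⁻¹⁷ J.

ΔKE ≈ 1.47×10⁻¹⁷ J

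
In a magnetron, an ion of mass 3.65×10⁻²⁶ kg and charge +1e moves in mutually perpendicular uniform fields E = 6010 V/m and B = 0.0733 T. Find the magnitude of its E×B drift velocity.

v_d ≈ 8.20×10⁴ m/s

The E×B drift speed is v_d = E/B.
v_d = 6010/0.0733 = 8.20×10⁴ m/s.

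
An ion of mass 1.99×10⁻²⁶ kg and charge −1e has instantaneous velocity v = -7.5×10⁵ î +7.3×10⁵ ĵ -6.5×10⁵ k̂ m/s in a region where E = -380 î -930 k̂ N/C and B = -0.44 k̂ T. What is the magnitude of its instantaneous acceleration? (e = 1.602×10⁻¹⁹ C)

|a| ≈ 3.71×10¹² m/s²

v×B = (-3.21×10⁵, -3.30×10⁵, 0) N/C.
E + v×B = (-3.22×10⁵, -3.30×10⁵, -930) N/C.
F = q(E + v×B) = (−1.602×10⁻¹⁹ C)·(-3.22×10⁵, -3.30×10⁵, -930) = (5.15×10⁻¹⁴, 5.29×10⁻¹⁴, 1.49×10⁻¹⁶) N.
|a| = |F|/m = 7.382×10⁻¹⁴/1.99×10⁻²⁶ ≈ 3.71×10¹² m/s².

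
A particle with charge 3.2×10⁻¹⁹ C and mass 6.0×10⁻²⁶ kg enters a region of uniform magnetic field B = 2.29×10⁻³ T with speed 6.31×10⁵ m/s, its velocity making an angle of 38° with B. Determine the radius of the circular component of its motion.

r ≈ 31.8 m

v⊥ = v sinθ = 6.31×10⁵·sin38° ≈ 3.885×10⁵ m/s.
r = m v⊥/(|q|B) = (6.0×10⁻²⁶)(3.885×10⁵)/((3.2×10⁻¹⁹)(2.29×10⁻³)) ≈ 31.8 m.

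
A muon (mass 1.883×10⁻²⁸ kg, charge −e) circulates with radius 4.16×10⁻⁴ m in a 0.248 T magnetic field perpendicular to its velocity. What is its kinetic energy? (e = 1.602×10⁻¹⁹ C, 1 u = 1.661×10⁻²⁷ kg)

v = |q|Br/m, then KE = ½mv² = (qBr)²/(2m).
v = (1.602×10⁻¹⁹)(0.248)(4.16×10⁻⁴)/1.883×10⁻²⁸ ≈ 8.777×10⁴ m/s.
KE = ½(1.883×10⁻²⁸)(8.777×10⁴)² ≈ 7.25×10⁻¹⁹ J.

KE ≈ 7.25×10⁻¹⁹ J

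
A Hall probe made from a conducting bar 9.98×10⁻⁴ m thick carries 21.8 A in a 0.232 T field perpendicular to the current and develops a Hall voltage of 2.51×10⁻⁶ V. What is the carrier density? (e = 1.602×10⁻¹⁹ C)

n ≈ 1.26×10²⁸ m⁻³

From V_H = IB/(n e t), n = IB/(V_H e t).
n = (21.8)(0.232)/((2.51×10⁻⁶)(1.602×10⁻¹⁹)(9.98×10⁻⁴)) ≈ 1.26×10²⁸ m⁻³.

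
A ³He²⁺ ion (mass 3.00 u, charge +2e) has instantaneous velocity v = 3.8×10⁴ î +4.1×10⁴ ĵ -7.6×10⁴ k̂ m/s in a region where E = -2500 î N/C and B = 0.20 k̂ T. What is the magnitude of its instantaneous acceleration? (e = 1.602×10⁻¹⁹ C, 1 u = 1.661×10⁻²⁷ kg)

v×B = (8200, -7600, 0) N/C.
E + v×B = (5700, -7600, 0) N/C.
F = q(E + v×B) = (3.204×10⁻¹⁹ C)·(5700, -7600, 0) = (1.83×10⁻¹⁵, -2.44×10⁻¹⁵, 0) N.
|a| = |F|/m = 3.044×10⁻¹⁵/4.983×10⁻²⁷ ≈ 6.11×10¹¹ m/s².

|a| ≈ 6.11×10¹¹ m/s²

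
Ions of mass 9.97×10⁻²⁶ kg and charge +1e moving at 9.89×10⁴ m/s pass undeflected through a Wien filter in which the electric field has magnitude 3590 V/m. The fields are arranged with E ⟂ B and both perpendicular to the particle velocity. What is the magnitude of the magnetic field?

B = 0.0363 T

Balance of forces in the selector: qE = qvB ⇒ B = E/v.
B = 3590/9.89×10⁴ = 0.0363 T.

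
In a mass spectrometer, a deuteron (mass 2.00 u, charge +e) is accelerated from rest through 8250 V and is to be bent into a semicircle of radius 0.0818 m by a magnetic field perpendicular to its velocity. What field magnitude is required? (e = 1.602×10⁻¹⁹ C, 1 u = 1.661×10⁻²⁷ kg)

v = √(2|q|V/m) = √(2·1.602×10⁻¹⁹·8250/3.322×10⁻²⁷) ≈ 8.920×10⁵ m/s.
B = mv/(|q|r) = (3.322×10⁻²⁷)(8.920×10⁵)/((1.602×10⁻¹⁹)(0.0818)) ≈ 0.226 T.

B ≈ 0.226 T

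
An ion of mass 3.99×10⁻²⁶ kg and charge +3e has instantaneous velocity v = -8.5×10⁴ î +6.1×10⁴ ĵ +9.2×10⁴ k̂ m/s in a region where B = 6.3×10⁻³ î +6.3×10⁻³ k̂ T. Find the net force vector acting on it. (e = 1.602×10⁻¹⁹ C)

v×B = (384, 1120, -384) N/C.
F = q v×B = (4.806×10⁻¹⁹ C)·(384, 1120, -384) = (1.85×10⁻¹⁶, 5.36×10⁻¹⁶, -1.85×10⁻¹⁶) N.

F ≈ (1.85×10⁻¹⁶, 5.36×10⁻¹⁶, -1.85×10⁻¹⁶) N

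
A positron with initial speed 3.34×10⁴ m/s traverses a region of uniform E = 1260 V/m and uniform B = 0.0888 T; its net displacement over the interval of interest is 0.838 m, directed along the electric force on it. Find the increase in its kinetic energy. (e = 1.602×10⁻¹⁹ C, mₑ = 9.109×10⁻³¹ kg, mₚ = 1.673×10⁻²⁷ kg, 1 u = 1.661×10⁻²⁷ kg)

The magnetic force is always ⟂ v and does no work; only the electric force changes KE.
ΔKE = F_E · d = |q|E d = (1.602×10⁻¹⁹)(1260)(0.838) ≈ 1.69×10⁻¹⁶ J.

ΔKE ≈ 1.69×10⁻¹⁶ J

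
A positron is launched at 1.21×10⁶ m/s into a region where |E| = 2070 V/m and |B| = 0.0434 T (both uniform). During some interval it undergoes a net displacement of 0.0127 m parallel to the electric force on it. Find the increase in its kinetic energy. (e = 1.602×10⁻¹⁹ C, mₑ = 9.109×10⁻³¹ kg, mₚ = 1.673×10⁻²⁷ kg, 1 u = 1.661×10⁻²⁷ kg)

ΔKE ≈ 4.21×10⁻¹⁸ J

The magnetic force is always ⟂ v and does no work; only the electric force changes KE.
ΔKE = F_E · d = |q|E d = (1.602×10⁻¹⁹)(2070)(0.0127) ≈ 4.21×10⁻¹⁸ J.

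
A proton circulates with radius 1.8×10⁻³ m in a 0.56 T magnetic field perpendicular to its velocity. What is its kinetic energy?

v = |q|Br/m, then KE = ½mv² = (qBr)²/(2m).
v = (1.602×10⁻¹⁹)(0.56)(1.8×10⁻³)/1.673×10⁻²⁷ ≈ 9.652×10⁴ m/s.
KE = ½(1.673×10⁻²⁷)(9.652×10⁴)² ≈ 7.8×10⁻¹⁸ J = 49 eV.

KE ≈ 49 eV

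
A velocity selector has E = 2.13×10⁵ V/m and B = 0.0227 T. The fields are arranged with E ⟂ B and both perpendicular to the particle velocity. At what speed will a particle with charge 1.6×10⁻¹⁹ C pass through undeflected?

Zero net Lorentz force requires |qE| = |q v×B|, i.e. E = vB.
v = E/B = 2.13×10⁵/0.0227 = 9.38×10⁶ m/s.
The result is independent of the particle's charge and mass.

v = 9.38×10⁶ m/s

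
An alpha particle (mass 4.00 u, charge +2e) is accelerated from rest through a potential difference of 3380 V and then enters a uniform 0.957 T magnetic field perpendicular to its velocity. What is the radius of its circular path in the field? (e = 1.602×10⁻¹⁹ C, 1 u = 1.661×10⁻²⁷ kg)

r ≈ 0.0124 m

Acceleration: |q|V = ½mv² ⇒ v = √(2|q|V/m) = √(2·3.204×10⁻¹⁹·3380/6.644×10⁻²⁷) ≈ 5.710×10⁵ m/s.
In the field: r = mv/(|q|B) = (6.644×10⁻²⁷)(5.710×10⁵)/((3.204×10⁻¹⁹)(0.957)) ≈ 0.0124 m.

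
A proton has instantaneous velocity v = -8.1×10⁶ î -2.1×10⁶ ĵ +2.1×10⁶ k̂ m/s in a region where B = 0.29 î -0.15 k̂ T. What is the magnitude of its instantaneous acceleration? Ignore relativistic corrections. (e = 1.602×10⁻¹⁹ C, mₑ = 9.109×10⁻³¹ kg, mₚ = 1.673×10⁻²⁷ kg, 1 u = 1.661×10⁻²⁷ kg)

v×B = (3.15×10⁵, -6.06×10⁵, 6.09×10⁵) N/C.
F = q v×B = (1.602×10⁻¹⁹ C)·(3.15×10⁵, -6.06×10⁵, 6.09×10⁵) = (5.05×10⁻¹⁴, -9.71×10⁻¹⁴, 9.76×10⁻¹⁴) N.
|a| = |F|/m = 1.466×10⁻¹³/1.673×10⁻²⁷ ≈ 8.76×10¹³ m/s².

|a| ≈ 8.76×10¹³ m/s²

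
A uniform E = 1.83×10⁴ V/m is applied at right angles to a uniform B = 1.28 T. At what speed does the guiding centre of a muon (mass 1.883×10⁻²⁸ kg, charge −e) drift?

In crossed fields the guiding centre drifts at v_d = |E×B|/B² = E/B, independent of charge and mass.
v_d = 1.83×10⁴/1.28 = 1.43×10⁴ m/s.

v_d ≈ 1.43×10⁴ m/s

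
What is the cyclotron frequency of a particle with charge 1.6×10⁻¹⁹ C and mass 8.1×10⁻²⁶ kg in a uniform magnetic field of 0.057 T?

f = |q|B/(2πm).
f = (1.6×10⁻¹⁹)(0.057)/(2π·8.1×10⁻²⁶) ≈ 1.8×10⁴ Hz.

f ≈ 1.8×10⁴ Hz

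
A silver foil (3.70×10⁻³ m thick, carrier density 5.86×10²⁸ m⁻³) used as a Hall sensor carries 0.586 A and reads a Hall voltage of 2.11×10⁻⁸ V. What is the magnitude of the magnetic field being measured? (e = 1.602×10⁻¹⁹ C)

From V_H = IB/(n e t), B = V_H n e t / I.
B = (2.11×10⁻⁸)(5.86×10²⁸)(1.602×10⁻¹⁹)(3.70×10⁻³)/0.586 ≈ 1.25 T.

B ≈ 1.25 T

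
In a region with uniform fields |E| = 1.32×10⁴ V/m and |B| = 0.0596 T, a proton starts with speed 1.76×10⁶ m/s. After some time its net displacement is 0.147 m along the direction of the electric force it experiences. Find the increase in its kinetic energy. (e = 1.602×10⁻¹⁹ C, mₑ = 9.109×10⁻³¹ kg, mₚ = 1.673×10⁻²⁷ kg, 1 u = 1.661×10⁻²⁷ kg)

The magnetic force is always ⟂ v and does no work; only the electric force changes KE.
ΔKE = F_E · d = |q|E d = (1.602×10⁻¹⁹)(1.32×10⁴)(0.147) ≈ 3.11×10⁻¹⁶ J.

ΔKE ≈ 3.11×10⁻¹⁶ J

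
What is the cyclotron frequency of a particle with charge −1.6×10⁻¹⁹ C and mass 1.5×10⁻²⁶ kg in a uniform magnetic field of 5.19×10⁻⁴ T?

f ≈ 881 Hz

f = |q|B/(2πm).
f = (1.6×10⁻¹⁹)(5.19×10⁻⁴)/(2π·1.5×10⁻²⁶) ≈ 881 Hz.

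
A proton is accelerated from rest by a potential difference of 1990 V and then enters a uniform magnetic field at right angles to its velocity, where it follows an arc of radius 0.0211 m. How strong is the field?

v = √(2|q|V/m) = √(2·1.602×10⁻¹⁹·1990/1.673×10⁻²⁷) ≈ 6.173×10⁵ m/s.
B = mv/(|q|r) = (1.673×10⁻²⁷)(6.173×10⁵)/((1.602×10⁻¹⁹)(0.0211)) ≈ 0.306 T.

B ≈ 0.306 T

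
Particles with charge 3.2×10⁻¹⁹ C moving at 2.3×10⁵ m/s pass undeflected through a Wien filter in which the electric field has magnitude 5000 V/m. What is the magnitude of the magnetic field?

Balance of forces in the selector: qE = qvB ⇒ B = E/v.
B = 5000/2.3×10⁵ = 0.022 T.

B = 0.022 T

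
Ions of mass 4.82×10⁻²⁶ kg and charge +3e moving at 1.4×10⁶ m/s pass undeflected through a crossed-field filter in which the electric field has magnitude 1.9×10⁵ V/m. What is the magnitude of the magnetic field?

Balance of forces in the selector: qE = qvB ⇒ B = E/v.
B = 1.9×10⁵/1.4×10⁶ = 0.14 T.

B = 0.14 T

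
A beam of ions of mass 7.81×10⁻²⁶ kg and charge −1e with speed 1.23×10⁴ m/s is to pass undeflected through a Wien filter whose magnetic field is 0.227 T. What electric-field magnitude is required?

For straight-line motion qE = qvB, so E = vB.
E = 1.23×10⁴ × 0.227 = 2790 V/m.

E = 2790 V/m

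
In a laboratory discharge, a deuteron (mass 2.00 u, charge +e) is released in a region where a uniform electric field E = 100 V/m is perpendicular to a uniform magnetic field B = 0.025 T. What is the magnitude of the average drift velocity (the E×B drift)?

v_d ≈ 4000 m/s

In crossed fields the guiding centre drifts at v_d = |E×B|/B² = E/B, independent of charge and mass.
v_d = 100/0.025 = 4000 m/s.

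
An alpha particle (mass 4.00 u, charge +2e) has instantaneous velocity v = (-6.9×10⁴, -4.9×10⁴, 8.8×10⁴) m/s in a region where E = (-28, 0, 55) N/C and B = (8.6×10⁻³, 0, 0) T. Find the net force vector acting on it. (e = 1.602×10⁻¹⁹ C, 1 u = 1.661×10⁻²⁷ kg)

v×B = (0, 757, 421) N/C.
E + v×B = (-28.0, 757, 476) N/C.
F = q(E + v×B) = (3.204×10⁻¹⁹ C)·(-28.0, 757, 476) = (-8.97×10⁻¹⁸, 2.42×10⁻¹⁶, 1.53×10⁻¹⁶) N.

F ≈ (-8.97×10⁻¹⁸, 2.42×10⁻¹⁶, 1.53×10⁻¹⁶) N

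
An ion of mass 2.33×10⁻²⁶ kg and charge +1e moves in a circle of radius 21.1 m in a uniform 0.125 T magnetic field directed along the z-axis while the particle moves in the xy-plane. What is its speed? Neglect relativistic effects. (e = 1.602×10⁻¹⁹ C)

From |q|vB = mv²/r, v = |q|Br/m.
v = (1.602×10⁻¹⁹)(0.125)(21.1)/2.33×10⁻²⁶ ≈ 1.81×10⁷ m/s.

v ≈ 1.81×10⁷ m/s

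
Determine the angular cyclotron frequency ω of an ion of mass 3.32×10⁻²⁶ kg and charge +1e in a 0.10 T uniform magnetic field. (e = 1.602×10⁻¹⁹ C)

ω = |q|B/m.
ω = (1.602×10⁻¹⁹)(0.10)/3.32×10⁻²⁶ ≈ 4.8×10⁵ rad/s.

ω ≈ 4.8×10⁵ rad/s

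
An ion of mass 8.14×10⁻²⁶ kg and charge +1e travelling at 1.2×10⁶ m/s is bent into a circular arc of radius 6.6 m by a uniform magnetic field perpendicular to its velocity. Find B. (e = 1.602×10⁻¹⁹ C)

B ≈ 0.092 T

From |q|vB = mv²/r, B = mv/(|q|r).
B = (8.14×10⁻²⁶)(1.2×10⁶)/((1.602×10⁻¹⁹)(6.6)) ≈ 0.092 T.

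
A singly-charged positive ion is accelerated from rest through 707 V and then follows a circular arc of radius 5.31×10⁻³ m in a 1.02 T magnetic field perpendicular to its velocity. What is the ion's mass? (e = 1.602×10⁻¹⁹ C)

m ≈ 3.32×10⁻²⁷ kg

Combine |q|V = ½mv² and r = mv/(|q|B): eliminate v to get m = qB²r²/(2V).
m = (1.602×10⁻¹⁹)(1.02)²(5.31×10⁻³)²/(2·707) ≈ 3.32×10⁻²⁷ kg.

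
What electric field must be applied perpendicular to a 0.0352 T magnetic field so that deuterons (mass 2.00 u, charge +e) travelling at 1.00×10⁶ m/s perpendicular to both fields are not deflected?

For straight-line motion qE = qvB, so E = vB.
E = 1.00×10⁶ × 0.0352 = 3.52×10⁴ V/m.

E = 3.52×10⁴ V/m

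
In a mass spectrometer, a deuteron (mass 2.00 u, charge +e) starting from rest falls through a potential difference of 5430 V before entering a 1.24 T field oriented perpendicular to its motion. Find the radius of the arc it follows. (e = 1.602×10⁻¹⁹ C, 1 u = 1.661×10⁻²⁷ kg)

r ≈ 0.0121 m

Acceleration: |q|V = ½mv² ⇒ v = √(2|q|V/m) = √(2·1.602×10⁻¹⁹·5430/3.322×10⁻²⁷) ≈ 7.237×10⁵ m/s.
In the field: r = mv/(|q|B) = (3.322×10⁻²⁷)(7.237×10⁵)/((1.602×10⁻¹⁹)(1.24)) ≈ 0.0121 m.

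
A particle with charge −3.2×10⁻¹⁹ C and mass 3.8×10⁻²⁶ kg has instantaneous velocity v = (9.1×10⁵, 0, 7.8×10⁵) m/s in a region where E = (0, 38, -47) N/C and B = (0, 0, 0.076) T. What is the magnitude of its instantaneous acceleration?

v×B = (0, -6.92×10⁴, 0) N/C.
E + v×B = (0, -6.91×10⁴, -47.0) N/C.
F = q(E + v×B) = (−3.2×10⁻¹⁹ C)·(0, -6.91×10⁴, -47.0) = (0, 2.21×10⁻¹⁴, 1.50×10⁻¹⁷) N.
|a| = |F|/m = 2.212×10⁻¹⁴/3.8×10⁻²⁶ ≈ 5.82×10¹¹ m/s².

|a| ≈ 5.82×10¹¹ m/s²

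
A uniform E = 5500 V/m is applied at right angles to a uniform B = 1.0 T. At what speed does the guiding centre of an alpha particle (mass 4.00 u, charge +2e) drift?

In crossed fields the guiding centre drifts at v_d = |E×B|/B² = E/B, independent of charge and mass.
v_d = 5500/1.0 = 5500 m/s.

v_d ≈ 5500 m/s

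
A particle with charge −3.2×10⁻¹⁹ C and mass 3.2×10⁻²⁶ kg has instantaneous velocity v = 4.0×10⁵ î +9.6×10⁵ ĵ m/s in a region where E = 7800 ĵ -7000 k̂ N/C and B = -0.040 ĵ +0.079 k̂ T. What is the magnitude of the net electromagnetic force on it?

|F| ≈ 2.65×10⁻¹⁴ N

v×B = (7.58×10⁴, -3.16×10⁴, -1.60×10⁴) N/C.
E + v×B = (7.58×10⁴, -2.38×10⁴, -2.30×10⁴) N/C.
F = q(E + v×B) = (−3.2×10⁻¹⁹ C)·(7.58×10⁴, -2.38×10⁴, -2.30×10⁴) = (-2.43×10⁻¹⁴, 7.62×10⁻¹⁵, 7.36×10⁻¹⁵) N.
|F| = 2.65×10⁻¹⁴ N.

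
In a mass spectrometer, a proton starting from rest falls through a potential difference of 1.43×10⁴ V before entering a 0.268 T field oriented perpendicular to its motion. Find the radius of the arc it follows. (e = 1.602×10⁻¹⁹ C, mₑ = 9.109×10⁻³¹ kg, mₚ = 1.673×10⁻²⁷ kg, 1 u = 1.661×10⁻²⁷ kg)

r ≈ 0.0645 m

Acceleration: |q|V = ½mv² ⇒ v = √(2|q|V/m) = √(2·1.602×10⁻¹⁹·1.43×10⁴/1.673×10⁻²⁷) ≈ 1.655×10⁶ m/s.
In the field: r = mv/(|q|B) = (1.673×10⁻²⁷)(1.655×10⁶)/((1.602×10⁻¹⁹)(0.268)) ≈ 0.0645 m.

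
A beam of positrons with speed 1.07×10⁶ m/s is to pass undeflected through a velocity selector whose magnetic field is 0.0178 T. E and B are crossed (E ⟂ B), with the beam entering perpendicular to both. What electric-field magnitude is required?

For straight-line motion qE = qvB, so E = vB.
E = 1.07×10⁶ × 0.0178 = 1.90×10⁴ V/m.

E = 1.90×10⁴ V/m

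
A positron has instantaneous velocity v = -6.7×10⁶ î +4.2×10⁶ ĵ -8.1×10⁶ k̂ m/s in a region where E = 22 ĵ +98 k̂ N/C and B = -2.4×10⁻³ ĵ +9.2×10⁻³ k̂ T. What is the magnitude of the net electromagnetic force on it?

|F| ≈ 1.07×10⁻¹⁴ N

v×B = (1.92×10⁴, 6.16×10⁴, 1.61×10⁴) N/C.
E + v×B = (1.92×10⁴, 6.17×10⁴, 1.62×10⁴) N/C.
F = q(E + v×B) = (1.602×10⁻¹⁹ C)·(1.92×10⁴, 6.17×10⁴, 1.62×10⁴) = (3.08×10⁻¹⁵, 9.88×10⁻¹⁵, 2.59×10⁻¹⁵) N.
|F| = 1.07×10⁻¹⁴ N.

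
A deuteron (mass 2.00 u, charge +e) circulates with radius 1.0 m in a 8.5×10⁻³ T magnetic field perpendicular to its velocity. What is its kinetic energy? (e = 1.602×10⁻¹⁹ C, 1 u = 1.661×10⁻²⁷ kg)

v = |q|Br/m, then KE = ½mv² = (qBr)²/(2m).
v = (1.602×10⁻¹⁹)(8.5×10⁻³)(1.0)/3.322×10⁻²⁷ ≈ 4.099×10⁵ m/s.
KE = ½(3.322×10⁻²⁷)(4.099×10⁵)² ≈ 2.8×10⁻¹⁶ J = 1700 eV.

KE ≈ 1700 eV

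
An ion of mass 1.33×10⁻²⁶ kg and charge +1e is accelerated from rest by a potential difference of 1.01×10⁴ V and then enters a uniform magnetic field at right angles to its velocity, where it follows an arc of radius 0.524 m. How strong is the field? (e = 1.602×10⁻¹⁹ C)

v = √(2|q|V/m) = √(2·1.602×10⁻¹⁹·1.01×10⁴/1.33×10⁻²⁶) ≈ 4.933×10⁵ m/s.
B = mv/(|q|r) = (1.33×10⁻²⁶)(4.933×10⁵)/((1.602×10⁻¹⁹)(0.524)) ≈ 0.0782 T.

B ≈ 0.0782 T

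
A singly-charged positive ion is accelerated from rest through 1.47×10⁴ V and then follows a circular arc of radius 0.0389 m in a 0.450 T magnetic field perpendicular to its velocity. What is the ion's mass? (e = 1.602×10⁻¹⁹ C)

m ≈ 1.67×10⁻²⁷ kg

Combine |q|V = ½mv² and r = mv/(|q|B): eliminate v to get m = qB²r²/(2V).
m = (1.602×10⁻¹⁹)(0.450)²(0.0389)²/(2·1.47×10⁴) ≈ 1.67×10⁻²⁷ kg.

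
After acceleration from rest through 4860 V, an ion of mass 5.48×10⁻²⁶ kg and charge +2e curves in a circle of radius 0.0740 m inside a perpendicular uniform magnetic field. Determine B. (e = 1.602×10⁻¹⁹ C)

v = √(2|q|V/m) = √(2·3.204×10⁻¹⁹·4860/5.48×10⁻²⁶) ≈ 2.384×10⁵ m/s.
B = mv/(|q|r) = (5.48×10⁻²⁶)(2.384×10⁵)/((3.204×10⁻¹⁹)(0.0740)) ≈ 0.551 T.

B ≈ 0.551 T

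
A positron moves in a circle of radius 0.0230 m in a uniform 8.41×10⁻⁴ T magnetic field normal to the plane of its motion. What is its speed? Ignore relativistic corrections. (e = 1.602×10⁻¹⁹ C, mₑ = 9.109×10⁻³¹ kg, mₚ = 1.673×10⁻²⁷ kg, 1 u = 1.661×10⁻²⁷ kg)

From |q|vB = mv²/r, v = |q|Br/m.
v = (1.602×10⁻¹⁹)(8.41×10⁻⁴)(0.0230)/9.109×10⁻³¹ ≈ 3.40×10⁶ m/s.

v ≈ 3.40×10⁶ m/s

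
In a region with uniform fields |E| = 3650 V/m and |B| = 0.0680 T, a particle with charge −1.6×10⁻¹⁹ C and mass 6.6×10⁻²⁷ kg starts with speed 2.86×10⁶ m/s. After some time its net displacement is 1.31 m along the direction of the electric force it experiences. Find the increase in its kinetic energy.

The magnetic force is always ⟂ v and does no work; only the electric force changes KE.
ΔKE = F_E · d = |q|E d = (1.6×10⁻¹⁹)(3650)(1.31) ≈ 7.65×10⁻¹⁶ J.

ΔKE ≈ 7.65×10⁻¹⁶ J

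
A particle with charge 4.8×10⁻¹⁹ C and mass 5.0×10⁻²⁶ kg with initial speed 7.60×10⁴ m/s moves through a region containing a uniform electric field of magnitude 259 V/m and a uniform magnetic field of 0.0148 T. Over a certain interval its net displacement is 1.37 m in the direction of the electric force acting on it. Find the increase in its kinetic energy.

The magnetic force is always ⟂ v and does no work; only the electric force changes KE.
ΔKE = F_E · d = |q|E d = (4.8×10⁻¹⁹)(259)(1.37) ≈ 1.70×10⁻¹⁶ J.

ΔKE ≈ 1.70×10⁻¹⁶ J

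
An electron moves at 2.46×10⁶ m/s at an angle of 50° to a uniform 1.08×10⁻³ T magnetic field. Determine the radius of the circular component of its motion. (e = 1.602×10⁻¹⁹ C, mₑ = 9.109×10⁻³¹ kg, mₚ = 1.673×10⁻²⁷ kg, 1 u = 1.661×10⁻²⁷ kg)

v⊥ = v sinθ = 2.46×10⁶·sin50° ≈ 1.884×10⁶ m/s.
r = m v⊥/(|q|B) = (9.109×10⁻³¹)(1.884×10⁶)/((1.602×10⁻¹⁹)(1.08×10⁻³)) ≈ 9.92×10⁻³ m.

r ≈ 9.92×10⁻³ m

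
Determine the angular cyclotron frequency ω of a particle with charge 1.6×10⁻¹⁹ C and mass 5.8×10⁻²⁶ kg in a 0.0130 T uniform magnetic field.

ω = |q|B/m.
ω = (1.6×10⁻¹⁹)(0.0130)/5.8×10⁻²⁶ ≈ 3.59×10⁴ rad/s.

ω ≈ 3.59×10⁴ rad/s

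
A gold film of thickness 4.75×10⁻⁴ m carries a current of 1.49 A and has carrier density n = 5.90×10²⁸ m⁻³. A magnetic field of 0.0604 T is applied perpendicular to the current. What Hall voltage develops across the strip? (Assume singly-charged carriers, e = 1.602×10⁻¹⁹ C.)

V_H = IB/(n e t).
V_H = (1.49)(0.0604)/((5.90×10²⁸)(1.602×10⁻¹⁹)(4.75×10⁻⁴)) ≈ 2.00×10⁻⁸ V.

V_H ≈ 2.00×10⁻⁸ V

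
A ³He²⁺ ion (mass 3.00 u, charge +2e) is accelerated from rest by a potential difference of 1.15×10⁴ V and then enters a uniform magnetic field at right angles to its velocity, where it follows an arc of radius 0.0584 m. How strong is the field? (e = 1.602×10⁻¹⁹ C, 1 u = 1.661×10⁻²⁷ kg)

v = √(2|q|V/m) = √(2·3.204×10⁻¹⁹·1.15×10⁴/4.983×10⁻²⁷) ≈ 1.216×10⁶ m/s.
B = mv/(|q|r) = (4.983×10⁻²⁷)(1.216×10⁶)/((3.204×10⁻¹⁹)(0.0584)) ≈ 0.324 T.

B ≈ 0.324 T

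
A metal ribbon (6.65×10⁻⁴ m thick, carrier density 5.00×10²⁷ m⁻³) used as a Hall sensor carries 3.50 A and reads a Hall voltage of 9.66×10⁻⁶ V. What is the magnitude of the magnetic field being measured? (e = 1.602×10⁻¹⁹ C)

From V_H = IB/(n e t), B = V_H n e t / I.
B = (9.66×10⁻⁶)(5.00×10²⁷)(1.602×10⁻¹⁹)(6.65×10⁻⁴)/3.50 ≈ 1.47 T.

B ≈ 1.47 T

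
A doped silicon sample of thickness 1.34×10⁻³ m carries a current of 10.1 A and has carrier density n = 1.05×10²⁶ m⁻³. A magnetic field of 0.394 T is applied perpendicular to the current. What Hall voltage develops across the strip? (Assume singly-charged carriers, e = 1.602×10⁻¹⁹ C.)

V_H ≈ 1.77×10⁻⁴ V

V_H = IB/(n e t).
V_H = (10.1)(0.394)/((1.05×10²⁶)(1.602×10⁻¹⁹)(1.34×10⁻³)) ≈ 1.77×10⁻⁴ V.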